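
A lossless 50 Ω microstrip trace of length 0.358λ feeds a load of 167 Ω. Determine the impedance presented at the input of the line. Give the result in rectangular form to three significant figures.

βl = 2π × 0.358 = 129°
tan(βl) = tan(129°) = -1.24
Z_in = Z_0·(Z_L + jZ_0·tanβl)/(Z_0 + jZ_L·tanβl)
     = 50·(167 − j62)/(50 − j207)

Z_in ≈ 23.3 + j34.7 Ω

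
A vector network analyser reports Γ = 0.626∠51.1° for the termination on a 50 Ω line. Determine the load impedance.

Z_L = Z_0·(1 + Γ)/(1 − Γ) = 50·(1.39 + j0.487)/(0.607 − j0.487)

Z_L ≈ 50.2 + j80.4 Ω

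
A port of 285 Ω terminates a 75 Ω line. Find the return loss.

Γ = (285 − 75)/(285 + 75) = 0.583
RL = −20·log₁₀|Γ| = −20·log₁₀(0.583)

RL ≈ 4.68 dB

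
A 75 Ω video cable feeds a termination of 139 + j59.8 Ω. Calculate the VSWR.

Γ = (Z_L − Z_0)/(Z_L + Z_0) = (64 + j59.8)/(214 + j59.8)
|Γ| = 87.6/222 = 0.394
VSWR = (1 + |Γ|)/(1 − |Γ|) = 1.39/0.606

VSWR ≈ 2.3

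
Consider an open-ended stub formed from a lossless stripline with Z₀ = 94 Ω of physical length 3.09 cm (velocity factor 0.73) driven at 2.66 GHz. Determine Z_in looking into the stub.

λ = v/f = 0.73·c / 2.66 GHz = 0.0823 m
βl = 2π·l/λ = 2π × 0.375 = 135°
tan(βl) = -0.996
For an open-ended stub, Z_in = −jZ_0·cot(βl) = −jZ_0/tan(βl)

Z_in ≈ +j94.4 Ω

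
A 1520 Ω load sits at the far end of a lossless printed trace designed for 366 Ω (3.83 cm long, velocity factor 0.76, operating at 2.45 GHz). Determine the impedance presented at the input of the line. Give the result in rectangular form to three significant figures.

Z_in ≈ 275 + j483 Ω

λ = v/f = 0.76·c / 2.45 GHz = 0.0931 m
βl = 2π·l/λ = 2π × 0.412 = 148°
tan(βl) = tan(148°) = -0.621
Z_in = Z_0·(Z_L + jZ_0·tanβl)/(Z_0 + jZ_L·tanβl)
     = 366·(1520 − j227)/(366 − j944)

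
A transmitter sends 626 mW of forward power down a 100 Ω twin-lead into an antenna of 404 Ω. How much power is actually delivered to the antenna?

Γ = (404 − 100)/(404 + 100) = 0.603
|Γ|² = 0.364
P_refl = |Γ|²·P_inc = 228 mW, P_del = (1 − |Γ|²)·P_inc = 398 mW

P_delivered ≈ 398 mW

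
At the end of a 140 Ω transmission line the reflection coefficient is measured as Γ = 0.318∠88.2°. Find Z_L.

Z_L ≈ 116 + j82.3 Ω

Z_L = Z_0·(1 + Γ)/(1 − Γ) = 140·(1.01 + j0.318)/(0.99 − j0.318)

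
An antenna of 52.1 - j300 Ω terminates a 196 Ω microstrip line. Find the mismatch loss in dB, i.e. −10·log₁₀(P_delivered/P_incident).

Γ = (-143.9 − j300)/(248.1 − j300), |Γ| = 0.855
|Γ|² = 0.73, so P_del/P_inc = 1 − |Γ|² = 0.27
ML = −10·log₁₀(1 − |Γ|²)

mismatch loss ≈ 5.69 dB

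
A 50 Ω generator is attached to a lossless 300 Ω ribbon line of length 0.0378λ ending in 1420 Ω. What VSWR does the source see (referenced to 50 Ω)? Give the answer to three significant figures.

VSWR ≈ 26.9

βl = 2π × 0.0378 = 13.6°
tan(βl) = 0.242
Z_in = Z_0·(Z_L + jZ_0·tanβl)/(Z_0 + jZ_L·tanβl) = 650 − j672 Ω
Γ_s = (Z_in − Z_s)/(Z_in + Z_s) = (600 − j672)/(700 − j672), |Γ_s| = 0.928
VSWR = (1 + |Γ_s|)/(1 − |Γ_s|)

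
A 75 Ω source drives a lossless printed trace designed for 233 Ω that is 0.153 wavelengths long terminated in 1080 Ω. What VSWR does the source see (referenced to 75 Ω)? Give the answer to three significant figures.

VSWR ≈ 6.03

βl = 2π × 0.153 = 55.1°
tan(βl) = 1.43
Z_in = Z_0·(Z_L + jZ_0·tanβl)/(Z_0 + jZ_L·tanβl) = 73.1 − j152 Ω
Γ_s = (Z_in − Z_s)/(Z_in + Z_s) = (-1.89 − j152)/(148 − j152), |Γ_s| = 0.715
VSWR = (1 + |Γ_s|)/(1 − |Γ_s|)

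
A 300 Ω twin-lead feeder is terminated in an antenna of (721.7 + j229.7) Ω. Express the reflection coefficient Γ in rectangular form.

Γ = (Z_L − Z_0)/(Z_L + Z_0) = (421.7 + j229.7)/(1022 + j229.7)

Γ ≈ 0.441 + j0.126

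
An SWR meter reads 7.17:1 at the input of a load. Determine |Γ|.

|Γ| = (S − 1)/(S + 1) = (7.17 − 1)/(7.17 + 1) = 6.17/8.17

|Γ| ≈ 0.755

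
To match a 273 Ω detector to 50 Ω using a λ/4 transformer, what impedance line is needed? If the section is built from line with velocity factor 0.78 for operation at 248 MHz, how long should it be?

Z_qwt ≈ 117 Ω; length ≈ 23.6 cm

Z_qwt = √(Z_0·R_L) = √(50 × 273) = √13650
λ = 0.78·c/f = 0.944 m, so l = λ/4 = 0.236 m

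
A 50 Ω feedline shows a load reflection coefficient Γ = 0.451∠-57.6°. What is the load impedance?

Z_L ≈ 55.3 − j52.9 Ω

Z_L = Z_0·(1 + Γ)/(1 − Γ) = 50·(1.24 − j0.381)/(0.758 + j0.381)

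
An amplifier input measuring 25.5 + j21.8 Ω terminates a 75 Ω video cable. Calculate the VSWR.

Γ = (Z_L − Z_0)/(Z_L + Z_0) = (-49.5 + j21.8)/(100.5 + j21.8)
|Γ| = 54.1/103 = 0.526
VSWR = (1 + |Γ|)/(1 − |Γ|) = 1.53/0.474

VSWR ≈ 3.22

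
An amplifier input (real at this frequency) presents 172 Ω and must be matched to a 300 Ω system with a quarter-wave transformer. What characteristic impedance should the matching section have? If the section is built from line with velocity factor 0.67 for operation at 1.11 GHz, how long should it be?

Z_qwt ≈ 227 Ω; length ≈ 4.53 cm

Z_qwt = √(Z_0·R_L) = √(300 × 172) = √51600
λ = 0.67·c/f = 0.181 m, so l = λ/4 = 0.0453 m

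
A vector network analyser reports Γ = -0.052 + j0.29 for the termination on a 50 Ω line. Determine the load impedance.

Z_L = Z_0·(1 + Γ)/(1 − Γ) = 50·(0.948 + j0.29)/(1.05 − j0.29)

Z_L ≈ 38.3 + j24.4 Ω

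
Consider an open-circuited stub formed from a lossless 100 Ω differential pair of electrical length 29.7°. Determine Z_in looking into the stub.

Z_in ≈ −j175 Ω

tan(βl) = 0.57
For an open-circuited stub, Z_in = −jZ_0·cot(βl) = −jZ_0/tan(βl)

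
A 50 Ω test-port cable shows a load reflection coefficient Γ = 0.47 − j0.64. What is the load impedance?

Z_L = Z_0·(1 + Γ)/(1 − Γ) = 50·(1.47 − j0.64)/(0.53 + j0.64)

Z_L ≈ 26.8 − j92.7 Ω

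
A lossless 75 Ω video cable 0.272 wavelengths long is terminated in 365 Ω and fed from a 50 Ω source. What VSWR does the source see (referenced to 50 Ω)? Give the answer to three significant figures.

βl = 2π × 0.272 = 97.9°
tan(βl) = -7.19
Z_in = Z_0·(Z_L + jZ_0·tanβl)/(Z_0 + jZ_L·tanβl) = 15.7 + j9.99 Ω
Γ_s = (Z_in − Z_s)/(Z_in + Z_s) = (-34.3 + j9.99)/(65.7 + j9.99), |Γ_s| = 0.538
VSWR = (1 + |Γ_s|)/(1 − |Γ_s|)

VSWR ≈ 3.33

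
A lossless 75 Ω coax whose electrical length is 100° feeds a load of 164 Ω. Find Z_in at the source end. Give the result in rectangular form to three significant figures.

Z_in ≈ 35.1 + j10.4 Ω

tan(βl) = tan(100°) = -5.67
Z_in = Z_0·(Z_L + jZ_0·tanβl)/(Z_0 + jZ_L·tanβl)
     = 75·(164 − j425)/(75 − j930)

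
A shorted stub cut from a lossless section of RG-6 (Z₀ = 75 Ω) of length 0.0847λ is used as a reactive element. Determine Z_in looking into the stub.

βl = 2π × 0.0847 = 30.5°
tan(βl) = 0.589
For a shorted stub, Z_in = jZ_0·tan(βl)

Z_in ≈ +j44.2 Ω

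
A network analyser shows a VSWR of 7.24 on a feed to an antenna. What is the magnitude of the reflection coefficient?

|Γ| ≈ 0.757

|Γ| = (S − 1)/(S + 1) = (7.24 − 1)/(7.24 + 1) = 6.24/8.24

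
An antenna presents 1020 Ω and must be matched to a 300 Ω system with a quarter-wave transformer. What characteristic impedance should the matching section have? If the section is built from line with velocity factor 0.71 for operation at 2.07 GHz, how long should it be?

Z_qwt = √(Z_0·R_L) = √(300 × 1020) = √306000
λ = 0.71·c/f = 0.103 m, so l = λ/4 = 0.0257 m

Z_qwt ≈ 553 Ω; length ≈ 2.57 cm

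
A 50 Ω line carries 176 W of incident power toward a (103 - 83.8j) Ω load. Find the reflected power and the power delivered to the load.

P_reflected ≈ 56.9 W; P_delivered ≈ 119 W

|Γ| = |(53 − j83.8)/(153 − j83.8)| = 0.568
|Γ|² = 0.323
P_refl = |Γ|²·P_inc = 56.9 W, P_del = (1 − |Γ|²)·P_inc = 119 W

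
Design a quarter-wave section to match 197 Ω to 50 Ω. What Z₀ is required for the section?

Z_qwt = √(Z_0·R_L) = √(50 × 197) = √9850

Z_qwt ≈ 99.2 Ω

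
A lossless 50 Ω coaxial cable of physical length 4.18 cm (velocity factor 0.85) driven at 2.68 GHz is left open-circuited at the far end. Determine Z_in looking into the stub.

Z_in ≈ +j125 Ω

λ = v/f = 0.85·c / 2.68 GHz = 0.0951 m
βl = 2π·l/λ = 2π × 0.439 = 158°
tan(βl) = -0.401
For an open-circuited stub, Z_in = −jZ_0·cot(βl) = −jZ_0/tan(βl)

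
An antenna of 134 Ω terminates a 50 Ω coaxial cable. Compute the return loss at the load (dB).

RL ≈ 6.81 dB

Γ = (134 − 50)/(134 + 50) = 0.457
RL = −20·log₁₀|Γ| = −20·log₁₀(0.457)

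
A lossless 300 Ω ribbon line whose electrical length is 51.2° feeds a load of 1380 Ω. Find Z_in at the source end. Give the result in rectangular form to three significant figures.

Z_in ≈ 104 − j223 Ω

tan(βl) = tan(51.2°) = 1.24
Z_in = Z_0·(Z_L + jZ_0·tanβl)/(Z_0 + jZ_L·tanβl)
     = 300·(1380 + j373)/(300 + j1720)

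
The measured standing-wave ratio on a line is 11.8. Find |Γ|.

|Γ| = (S − 1)/(S + 1) = (11.8 − 1)/(11.8 + 1) = 10.8/12.8

|Γ| ≈ 0.844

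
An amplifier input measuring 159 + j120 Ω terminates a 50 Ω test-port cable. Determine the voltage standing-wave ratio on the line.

Γ = (Z_L − Z_0)/(Z_L + Z_0) = (109 + j120)/(209 + j120)
|Γ| = 162/241 = 0.673
VSWR = (1 + |Γ|)/(1 − |Γ|) = 1.67/0.327

VSWR ≈ 5.11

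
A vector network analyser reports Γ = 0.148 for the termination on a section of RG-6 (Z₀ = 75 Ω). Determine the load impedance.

Z_L = Z_0·(1 + Γ)/(1 − Γ) = 75·(1.15)/(0.852)

Z_L ≈ 101 Ω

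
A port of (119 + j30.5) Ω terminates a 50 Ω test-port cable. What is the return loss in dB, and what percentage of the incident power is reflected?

Γ = (69 + j30.5)/(169 + j30.5), |Γ| = 0.439
RL = −20·log₁₀(0.439) = 7.14 dB
P_refl/P_inc = |Γ|² = 0.193

RL ≈ 7.14 dB; 19.3% of incident power reflected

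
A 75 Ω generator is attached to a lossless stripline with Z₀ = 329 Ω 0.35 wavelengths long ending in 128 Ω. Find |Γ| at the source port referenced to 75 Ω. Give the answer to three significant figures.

βl = 2π × 0.35 = 126°
tan(βl) = -1.38
Z_in = Z_0·(Z_L + jZ_0·tanβl)/(Z_0 + jZ_L·tanβl) = 288 − j299 Ω
Γ_s = (Z_in − Z_s)/(Z_in + Z_s) = (213 − j299)/(363 − j299), |Γ_s| = 0.78

|Γ| ≈ 0.78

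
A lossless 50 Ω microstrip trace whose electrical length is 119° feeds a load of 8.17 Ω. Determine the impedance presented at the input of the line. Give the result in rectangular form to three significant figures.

Z_in ≈ 32 − j80.8 Ω

tan(βl) = tan(119°) = -1.8
Z_in = Z_0·(Z_L + jZ_0·tanβl)/(Z_0 + jZ_L·tanβl)
     = 50·(8.17 − j90.2)/(50 − j14.7)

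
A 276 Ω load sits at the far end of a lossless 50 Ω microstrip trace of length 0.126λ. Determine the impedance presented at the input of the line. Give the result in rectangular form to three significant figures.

Z_in ≈ 17.3 − j46.3 Ω

βl = 2π × 0.126 = 45.4°
tan(βl) = tan(45.4°) = 1.01
Z_in = Z_0·(Z_L + jZ_0·tanβl)/(Z_0 + jZ_L·tanβl)
     = 50·(276 + j50.6)/(50 + j279)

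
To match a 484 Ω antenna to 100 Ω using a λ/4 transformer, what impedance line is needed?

Z_qwt ≈ 220 Ω

Z_qwt = √(Z_0·R_L) = √(100 × 484) = √48400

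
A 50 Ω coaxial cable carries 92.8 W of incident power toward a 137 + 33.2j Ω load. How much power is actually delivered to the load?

|Γ| = |(87 + j33.2)/(187 + j33.2)| = 0.49
|Γ|² = 0.24
P_refl = |Γ|²·P_inc = 22.3 W, P_del = (1 − |Γ|²)·P_inc = 70.5 W

P_delivered ≈ 70.5 W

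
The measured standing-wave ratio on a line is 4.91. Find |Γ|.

|Γ| ≈ 0.662

|Γ| = (S − 1)/(S + 1) = (4.91 − 1)/(4.91 + 1) = 3.91/5.91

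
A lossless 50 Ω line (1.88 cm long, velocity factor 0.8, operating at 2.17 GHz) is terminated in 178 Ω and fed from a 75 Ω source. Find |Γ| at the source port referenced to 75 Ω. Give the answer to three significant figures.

λ = v/f = 0.8·c / 2.17 GHz = 0.111 m
βl = 2π·l/λ = 2π × 0.17 = 61.2°
tan(βl) = 1.82
Z_in = Z_0·(Z_L + jZ_0·tanβl)/(Z_0 + jZ_L·tanβl) = 17.9 − j24.7 Ω
Γ_s = (Z_in − Z_s)/(Z_in + Z_s) = (-57.1 − j24.7)/(92.9 − j24.7), |Γ_s| = 0.648

|Γ| ≈ 0.648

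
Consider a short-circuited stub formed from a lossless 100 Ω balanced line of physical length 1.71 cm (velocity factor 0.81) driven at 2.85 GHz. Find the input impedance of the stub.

λ = v/f = 0.81·c / 2.85 GHz = 0.0853 m
βl = 2π·l/λ = 2π × 0.201 = 72.2°
tan(βl) = 3.11
For a short-circuited stub, Z_in = jZ_0·tan(βl)

Z_in ≈ +j311 Ω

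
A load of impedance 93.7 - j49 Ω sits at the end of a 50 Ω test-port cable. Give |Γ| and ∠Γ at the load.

Γ ≈ 0.432 ∠ -29.4°

Γ = (Z_L − Z_0)/(Z_L + Z_0) = (43.7 − j49)/(143.7 − j49)
|Γ| = 65.7/152 = 0.432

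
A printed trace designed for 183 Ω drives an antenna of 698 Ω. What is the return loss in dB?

RL ≈ 4.66 dB

Γ = (698 − 183)/(698 + 183) = 0.585
RL = −20·log₁₀|Γ| = −20·log₁₀(0.585)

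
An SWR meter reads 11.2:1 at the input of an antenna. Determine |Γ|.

|Γ| = (S − 1)/(S + 1) = (11.2 − 1)/(11.2 + 1) = 10.2/12.2

|Γ| ≈ 0.836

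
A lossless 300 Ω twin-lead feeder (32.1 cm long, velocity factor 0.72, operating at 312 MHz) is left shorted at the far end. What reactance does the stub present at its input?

λ = v/f = 0.72·c / 312 MHz = 0.692 m
βl = 2π·l/λ = 2π × 0.464 = 167°
tan(βl) = -0.232
For a shorted stub, Z_in = jZ_0·tan(βl)

X_in ≈ -69.7 Ω (capacitive)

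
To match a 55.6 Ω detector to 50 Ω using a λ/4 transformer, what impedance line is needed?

Z_qwt = √(Z_0·R_L) = √(50 × 55.6) = √2780

Z_qwt ≈ 52.7 Ω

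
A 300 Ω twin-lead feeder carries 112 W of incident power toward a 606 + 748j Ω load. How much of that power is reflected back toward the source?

|Γ| = |(306 + j748)/(906 + j748)| = 0.688
|Γ|² = 0.473
P_refl = |Γ|²·P_inc = 53 W, P_del = (1 − |Γ|²)·P_inc = 59 W

P_reflected ≈ 53 W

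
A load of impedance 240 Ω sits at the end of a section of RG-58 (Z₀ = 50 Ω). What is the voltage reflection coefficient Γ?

Γ = 0.655

Γ = (Z_L − Z_0)/(Z_L + Z_0) = (240 − 50)/(240 + 50) = 190/290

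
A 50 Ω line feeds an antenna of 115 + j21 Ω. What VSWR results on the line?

VSWR ≈ 2.39

Γ = (Z_L − Z_0)/(Z_L + Z_0) = (65 + j21)/(165 + j21)
|Γ| = 68.3/166 = 0.411
VSWR = (1 + |Γ|)/(1 − |Γ|) = 1.41/0.589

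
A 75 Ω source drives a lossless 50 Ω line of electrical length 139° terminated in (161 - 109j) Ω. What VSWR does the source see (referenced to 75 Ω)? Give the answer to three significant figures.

VSWR ≈ 4.38

tan(βl) = -0.869
Z_in = Z_0·(Z_L + jZ_0·tanβl)/(Z_0 + jZ_L·tanβl) = 32.7 + j68 Ω
Γ_s = (Z_in − Z_s)/(Z_in + Z_s) = (-42.3 + j68)/(108 + j68), |Γ_s| = 0.628
VSWR = (1 + |Γ_s|)/(1 − |Γ_s|)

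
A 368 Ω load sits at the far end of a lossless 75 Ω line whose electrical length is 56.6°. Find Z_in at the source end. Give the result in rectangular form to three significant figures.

Z_in ≈ 21.5 − j46.6 Ω

tan(βl) = tan(56.6°) = 1.52
Z_in = Z_0·(Z_L + jZ_0·tanβl)/(Z_0 + jZ_L·tanβl)
     = 75·(368 + j114)/(75 + j558)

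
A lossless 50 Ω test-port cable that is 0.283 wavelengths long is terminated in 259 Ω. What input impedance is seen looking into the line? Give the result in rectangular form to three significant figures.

Z_in ≈ 10.1 + j10.1 Ω

βl = 2π × 0.283 = 102°
tan(βl) = tan(102°) = -4.75
Z_in = Z_0·(Z_L + jZ_0·tanβl)/(Z_0 + jZ_L·tanβl)
     = 50·(259 − j238)/(50 − j1230)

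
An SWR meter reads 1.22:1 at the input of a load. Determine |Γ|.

|Γ| = (S − 1)/(S + 1) = (1.22 − 1)/(1.22 + 1) = 0.22/2.22

|Γ| ≈ 0.0991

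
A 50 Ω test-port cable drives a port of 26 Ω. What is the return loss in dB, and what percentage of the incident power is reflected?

RL ≈ 10 dB; 9.97% of incident power reflected

Γ = (26 − 50)/(26 + 50) = -0.316
RL = −20·log₁₀(0.316) = 10 dB
P_refl/P_inc = |Γ|² = 0.0997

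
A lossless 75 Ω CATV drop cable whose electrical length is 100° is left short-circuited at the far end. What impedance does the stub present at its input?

tan(βl) = -5.67
For a short-circuited stub, Z_in = jZ_0·tan(βl)

Z_in ≈ −j425 Ω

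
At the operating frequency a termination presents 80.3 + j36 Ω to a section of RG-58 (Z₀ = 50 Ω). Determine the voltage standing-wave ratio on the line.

Γ = (Z_L − Z_0)/(Z_L + Z_0) = (30.3 + j36)/(130.3 + j36)
|Γ| = 47.1/135 = 0.348
VSWR = (1 + |Γ|)/(1 − |Γ|) = 1.35/0.652

VSWR ≈ 2.07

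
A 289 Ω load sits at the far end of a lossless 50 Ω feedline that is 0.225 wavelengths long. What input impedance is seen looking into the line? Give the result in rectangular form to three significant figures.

Z_in ≈ 8.86 − j7.68 Ω

βl = 2π × 0.225 = 81°
tan(βl) = tan(81°) = 6.31
Z_in = Z_0·(Z_L + jZ_0·tanβl)/(Z_0 + jZ_L·tanβl)
     = 50·(289 + j316)/(50 + j1820)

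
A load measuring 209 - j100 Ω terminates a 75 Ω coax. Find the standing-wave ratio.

Γ = (Z_L − Z_0)/(Z_L + Z_0) = (134 − j100)/(284 − j100)
|Γ| = 167/301 = 0.555
VSWR = (1 + |Γ|)/(1 − |Γ|) = 1.56/0.445

VSWR ≈ 3.5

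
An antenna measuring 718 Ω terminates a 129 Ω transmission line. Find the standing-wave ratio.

VSWR ≈ 5.57

For a purely resistive load, VSWR = R_L/Z_0 or Z_0/R_L (whichever > 1) = 718/129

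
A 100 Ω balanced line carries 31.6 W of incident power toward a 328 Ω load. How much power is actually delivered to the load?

P_delivered ≈ 22.6 W

Γ = (328 − 100)/(328 + 100) = 0.533
|Γ|² = 0.284
P_refl = |Γ|²·P_inc = 8.97 W, P_del = (1 − |Γ|²)·P_inc = 22.6 W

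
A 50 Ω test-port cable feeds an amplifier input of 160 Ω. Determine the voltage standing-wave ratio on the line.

For a purely resistive load, VSWR = R_L/Z_0 or Z_0/R_L (whichever > 1) = 160/50

VSWR ≈ 3.2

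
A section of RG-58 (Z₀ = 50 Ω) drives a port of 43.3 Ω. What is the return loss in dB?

RL ≈ 22.9 dB

Γ = (43.3 − 50)/(43.3 + 50) = -0.0718
RL = −20·log₁₀|Γ| = −20·log₁₀(0.0718)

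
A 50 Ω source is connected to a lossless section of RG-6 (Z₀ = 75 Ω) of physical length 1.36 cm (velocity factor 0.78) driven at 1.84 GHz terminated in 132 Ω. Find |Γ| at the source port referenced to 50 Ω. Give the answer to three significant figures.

λ = v/f = 0.78·c / 1.84 GHz = 0.127 m
βl = 2π·l/λ = 2π × 0.107 = 38.5°
tan(βl) = 0.795
Z_in = Z_0·(Z_L + jZ_0·tanβl)/(Z_0 + jZ_L·tanβl) = 72.8 − j42.3 Ω
Γ_s = (Z_in − Z_s)/(Z_in + Z_s) = (22.8 − j42.3)/(123 − j42.3), |Γ_s| = 0.37

|Γ| ≈ 0.37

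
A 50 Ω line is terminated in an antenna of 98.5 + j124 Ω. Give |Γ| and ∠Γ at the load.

Γ = (Z_L − Z_0)/(Z_L + Z_0) = (48.5 + j124)/(148.5 + j124)
|Γ| = 133/193 = 0.688

Γ ≈ 0.688 ∠ 28.8°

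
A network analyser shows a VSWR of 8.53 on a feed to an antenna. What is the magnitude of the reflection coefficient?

|Γ| ≈ 0.79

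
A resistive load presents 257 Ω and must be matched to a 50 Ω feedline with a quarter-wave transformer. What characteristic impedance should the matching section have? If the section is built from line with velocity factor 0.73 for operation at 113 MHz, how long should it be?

Z_qwt = √(Z_0·R_L) = √(50 × 257) = √12850
λ = 0.73·c/f = 1.94 m, so l = λ/4 = 0.485 m

Z_qwt ≈ 113 Ω; length ≈ 48.5 cm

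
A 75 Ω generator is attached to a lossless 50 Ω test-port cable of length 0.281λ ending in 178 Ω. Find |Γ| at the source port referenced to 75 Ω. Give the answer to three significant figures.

βl = 2π × 0.281 = 101°
tan(βl) = -5.07
Z_in = Z_0·(Z_L + jZ_0·tanβl)/(Z_0 + jZ_L·tanβl) = 14.5 + j9.06 Ω
Γ_s = (Z_in − Z_s)/(Z_in + Z_s) = (-60.5 + j9.06)/(89.5 + j9.06), |Γ_s| = 0.679

|Γ| ≈ 0.679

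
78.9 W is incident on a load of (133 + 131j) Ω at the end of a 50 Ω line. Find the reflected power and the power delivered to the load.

|Γ| = |(83 + j131)/(183 + j131)| = 0.689
|Γ|² = 0.475
P_refl = |Γ|²·P_inc = 37.5 W, P_del = (1 − |Γ|²)·P_inc = 41.4 W

P_reflected ≈ 37.5 W; P_delivered ≈ 41.4 W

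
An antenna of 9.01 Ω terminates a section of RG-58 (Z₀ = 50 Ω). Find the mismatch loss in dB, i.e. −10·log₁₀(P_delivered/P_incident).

Γ = (9.01 − 50)/(9.01 + 50) = -0.695
|Γ|² = 0.483, so P_del/P_inc = 1 − |Γ|² = 0.517
ML = −10·log₁₀(1 − |Γ|²)

mismatch loss ≈ 2.86 dB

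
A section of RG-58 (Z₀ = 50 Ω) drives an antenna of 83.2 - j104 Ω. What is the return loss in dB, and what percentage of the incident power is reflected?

RL ≈ 3.8 dB; 41.7% of incident power reflected

Γ = (33.2 − j104)/(133.2 − j104), |Γ| = 0.646
RL = −20·log₁₀(0.646) = 3.8 dB
P_refl/P_inc = |Γ|² = 0.417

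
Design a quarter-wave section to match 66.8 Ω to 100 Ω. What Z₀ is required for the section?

Z_qwt ≈ 81.7 Ω

Z_qwt = √(Z_0·R_L) = √(100 × 66.8) = √6680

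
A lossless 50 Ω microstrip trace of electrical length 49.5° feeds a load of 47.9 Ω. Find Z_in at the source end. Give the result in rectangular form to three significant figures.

Z_in ≈ 50.3 + j2.13 Ω

tan(βl) = tan(49.5°) = 1.17
Z_in = Z_0·(Z_L + jZ_0·tanβl)/(Z_0 + jZ_L·tanβl)
     = 50·(47.9 + j58.5)/(50 + j56.1)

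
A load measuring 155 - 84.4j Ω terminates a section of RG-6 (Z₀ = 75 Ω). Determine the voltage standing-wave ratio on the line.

Γ = (Z_L − Z_0)/(Z_L + Z_0) = (80 − j84.4)/(230 − j84.4)
|Γ| = 116/245 = 0.475
VSWR = (1 + |Γ|)/(1 − |Γ|) = 1.47/0.525

VSWR ≈ 2.81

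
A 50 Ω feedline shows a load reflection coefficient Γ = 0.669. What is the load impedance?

Z_L = Z_0·(1 + Γ)/(1 − Γ) = 50·(1.67)/(0.331)

Z_L ≈ 252 Ω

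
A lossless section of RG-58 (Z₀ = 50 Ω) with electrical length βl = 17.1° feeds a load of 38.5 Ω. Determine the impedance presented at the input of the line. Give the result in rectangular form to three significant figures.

tan(βl) = tan(17.1°) = 0.308
Z_in = Z_0·(Z_L + jZ_0·tanβl)/(Z_0 + jZ_L·tanβl)
     = 50·(38.5 + j15.4)/(50 + j11.8)

Z_in ≈ 39.9 + j5.93 Ω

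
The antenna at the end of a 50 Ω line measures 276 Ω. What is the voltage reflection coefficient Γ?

Γ = (Z_L − Z_0)/(Z_L + Z_0) = (276 − 50)/(276 + 50) = 226/326

Γ = 0.693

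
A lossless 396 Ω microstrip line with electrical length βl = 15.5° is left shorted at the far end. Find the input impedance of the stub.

tan(βl) = 0.277
For a shorted stub, Z_in = jZ_0·tan(βl)

Z_in ≈ +j110 Ω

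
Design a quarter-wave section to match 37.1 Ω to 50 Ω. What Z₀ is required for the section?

Z_qwt = √(Z_0·R_L) = √(50 × 37.1) = √1855

Z_qwt ≈ 43.1 Ω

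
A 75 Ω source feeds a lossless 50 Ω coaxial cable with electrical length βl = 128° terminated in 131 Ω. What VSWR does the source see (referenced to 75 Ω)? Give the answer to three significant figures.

VSWR ≈ 3.16

tan(βl) = -1.28
Z_in = Z_0·(Z_L + jZ_0·tanβl)/(Z_0 + jZ_L·tanβl) = 28.2 + j30.6 Ω
Γ_s = (Z_in − Z_s)/(Z_in + Z_s) = (-46.8 + j30.6)/(103 + j30.6), |Γ_s| = 0.519
VSWR = (1 + |Γ_s|)/(1 − |Γ_s|)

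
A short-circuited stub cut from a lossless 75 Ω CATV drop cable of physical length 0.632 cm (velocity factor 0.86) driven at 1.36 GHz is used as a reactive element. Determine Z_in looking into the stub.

λ = v/f = 0.86·c / 1.36 GHz = 0.19 m
βl = 2π·l/λ = 2π × 0.0333 = 12°
tan(βl) = 0.212
For a short-circuited stub, Z_in = jZ_0·tan(βl)

Z_in ≈ +j15.9 Ω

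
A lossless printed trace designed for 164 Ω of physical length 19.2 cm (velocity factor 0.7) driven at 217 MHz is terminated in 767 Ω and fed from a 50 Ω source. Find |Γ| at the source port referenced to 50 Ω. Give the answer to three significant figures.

|Γ| ≈ 0.519

λ = v/f = 0.7·c / 217 MHz = 0.968 m
βl = 2π·l/λ = 2π × 0.198 = 71.4°
tan(βl) = 2.98
Z_in = Z_0·(Z_L + jZ_0·tanβl)/(Z_0 + jZ_L·tanβl) = 38.8 − j52.3 Ω
Γ_s = (Z_in − Z_s)/(Z_in + Z_s) = (-11.2 − j52.3)/(88.8 − j52.3), |Γ_s| = 0.519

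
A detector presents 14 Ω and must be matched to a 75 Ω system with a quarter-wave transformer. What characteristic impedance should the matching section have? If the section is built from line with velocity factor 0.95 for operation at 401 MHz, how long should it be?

Z_qwt ≈ 32.4 Ω; length ≈ 17.8 cm

Z_qwt = √(Z_0·R_L) = √(75 × 14) = √1050
λ = 0.95·c/f = 0.711 m, so l = λ/4 = 0.178 m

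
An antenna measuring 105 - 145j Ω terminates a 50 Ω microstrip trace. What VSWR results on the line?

Γ = (Z_L − Z_0)/(Z_L + Z_0) = (55 − j145)/(155 − j145)
|Γ| = 155/212 = 0.731
VSWR = (1 + |Γ|)/(1 − |Γ|) = 1.73/0.269

VSWR ≈ 6.43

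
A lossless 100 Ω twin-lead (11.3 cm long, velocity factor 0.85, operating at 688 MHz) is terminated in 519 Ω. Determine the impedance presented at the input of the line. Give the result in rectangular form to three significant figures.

λ = v/f = 0.85·c / 688 MHz = 0.371 m
βl = 2π·l/λ = 2π × 0.305 = 110°
tan(βl) = tan(110°) = -2.78
Z_in = Z_0·(Z_L + jZ_0·tanβl)/(Z_0 + jZ_L·tanβl)
     = 100·(519 − j278)/(100 − j1450)

Z_in ≈ 21.6 + j34.4 Ω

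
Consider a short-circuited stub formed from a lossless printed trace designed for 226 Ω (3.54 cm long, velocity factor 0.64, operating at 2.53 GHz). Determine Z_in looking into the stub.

λ = v/f = 0.64·c / 2.53 GHz = 0.0759 m
βl = 2π·l/λ = 2π × 0.466 = 168°
tan(βl) = -0.214
For a short-circuited stub, Z_in = jZ_0·tan(βl)

Z_in ≈ −j48.3 Ω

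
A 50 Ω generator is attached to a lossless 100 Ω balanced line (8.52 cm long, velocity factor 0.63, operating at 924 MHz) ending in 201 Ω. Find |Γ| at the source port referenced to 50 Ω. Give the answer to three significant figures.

λ = v/f = 0.63·c / 924 MHz = 0.205 m
βl = 2π·l/λ = 2π × 0.417 = 150°
tan(βl) = -0.578
Z_in = Z_0·(Z_L + jZ_0·tanβl)/(Z_0 + jZ_L·tanβl) = 114 + j74.8 Ω
Γ_s = (Z_in − Z_s)/(Z_in + Z_s) = (64.1 + j74.8)/(164 + j74.8), |Γ_s| = 0.546

|Γ| ≈ 0.546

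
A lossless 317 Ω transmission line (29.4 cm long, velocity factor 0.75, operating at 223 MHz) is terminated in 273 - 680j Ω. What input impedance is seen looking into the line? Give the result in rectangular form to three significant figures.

λ = v/f = 0.75·c / 223 MHz = 1.01 m
βl = 2π·l/λ = 2π × 0.291 = 105°
tan(βl) = tan(105°) = -3.76
Z_in = Z_0·(Z_L + jZ_0·tanβl)/(Z_0 + jZ_L·tanβl)
     = 317·(273 − j1870)/(-2240 − j1030)

Z_in ≈ 68.4 + j234 Ω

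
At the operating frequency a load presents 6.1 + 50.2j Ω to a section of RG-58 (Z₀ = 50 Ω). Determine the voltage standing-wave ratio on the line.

VSWR ≈ 16.5

Γ = (Z_L − Z_0)/(Z_L + Z_0) = (-43.9 + j50.2)/(56.1 + j50.2)
|Γ| = 66.7/75.3 = 0.886
VSWR = (1 + |Γ|)/(1 − |Γ|) = 1.89/0.114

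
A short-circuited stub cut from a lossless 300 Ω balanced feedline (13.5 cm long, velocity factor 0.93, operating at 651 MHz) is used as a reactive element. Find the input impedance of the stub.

λ = v/f = 0.93·c / 651 MHz = 0.429 m
βl = 2π·l/λ = 2π × 0.315 = 113°
tan(βl) = -2.31
For a short-circuited stub, Z_in = jZ_0·tan(βl)

Z_in ≈ −j693 Ω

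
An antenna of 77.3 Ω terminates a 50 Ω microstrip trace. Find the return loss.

RL ≈ 13.4 dB

Γ = (77.3 − 50)/(77.3 + 50) = 0.214
RL = −20·log₁₀|Γ| = −20·log₁₀(0.214)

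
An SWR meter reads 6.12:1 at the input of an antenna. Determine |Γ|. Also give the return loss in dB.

|Γ| ≈ 0.719; return loss ≈ 2.86 dB

|Γ| = (S − 1)/(S + 1) = (6.12 − 1)/(6.12 + 1) = 5.12/7.12
RL = −20·log₁₀|Γ| = −20·log₁₀(0.719)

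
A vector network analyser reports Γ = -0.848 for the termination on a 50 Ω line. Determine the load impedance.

Z_L ≈ 4.11 Ω

Z_L = Z_0·(1 + Γ)/(1 − Γ) = 50·(0.152)/(1.85)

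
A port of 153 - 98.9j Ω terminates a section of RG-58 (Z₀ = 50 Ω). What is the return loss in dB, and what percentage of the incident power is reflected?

RL ≈ 3.98 dB; 40% of incident power reflected

Γ = (103 − j98.9)/(203 − j98.9), |Γ| = 0.632
RL = −20·log₁₀(0.632) = 3.98 dB
P_refl/P_inc = |Γ|² = 0.4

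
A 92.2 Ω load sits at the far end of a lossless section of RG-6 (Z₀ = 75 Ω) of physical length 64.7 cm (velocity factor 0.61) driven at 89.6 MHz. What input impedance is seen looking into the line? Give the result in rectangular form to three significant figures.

λ = v/f = 0.61·c / 89.6 MHz = 2.04 m
βl = 2π·l/λ = 2π × 0.317 = 114°
tan(βl) = tan(114°) = -2.24
Z_in = Z_0·(Z_L + jZ_0·tanβl)/(Z_0 + jZ_L·tanβl)
     = 75·(92.2 − j168)/(75 − j207)

Z_in ≈ 64.6 + j10 Ω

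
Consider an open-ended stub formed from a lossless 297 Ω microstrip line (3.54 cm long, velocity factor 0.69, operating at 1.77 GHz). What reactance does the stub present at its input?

λ = v/f = 0.69·c / 1.77 GHz = 0.117 m
βl = 2π·l/λ = 2π × 0.303 = 109°
tan(βl) = -2.91
For an open-ended stub, Z_in = −jZ_0·cot(βl) = −jZ_0/tan(βl)

X_in ≈ 102 Ω (inductive)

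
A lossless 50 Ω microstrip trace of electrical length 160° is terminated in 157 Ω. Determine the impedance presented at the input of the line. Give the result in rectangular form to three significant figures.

tan(βl) = tan(160°) = -0.364
Z_in = Z_0·(Z_L + jZ_0·tanβl)/(Z_0 + jZ_L·tanβl)
     = 50·(157 − j18.2)/(50 − j57.1)

Z_in ≈ 77.1 + j69.9 Ω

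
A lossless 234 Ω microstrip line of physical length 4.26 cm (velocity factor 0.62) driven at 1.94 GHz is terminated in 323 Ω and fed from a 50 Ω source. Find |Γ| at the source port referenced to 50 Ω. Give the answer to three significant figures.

|Γ| ≈ 0.719

λ = v/f = 0.62·c / 1.94 GHz = 0.0959 m
βl = 2π·l/λ = 2π × 0.444 = 160°
tan(βl) = -0.365
Z_in = Z_0·(Z_L + jZ_0·tanβl)/(Z_0 + jZ_L·tanβl) = 292 + j61.7 Ω
Γ_s = (Z_in − Z_s)/(Z_in + Z_s) = (242 + j61.7)/(342 + j61.7), |Γ_s| = 0.719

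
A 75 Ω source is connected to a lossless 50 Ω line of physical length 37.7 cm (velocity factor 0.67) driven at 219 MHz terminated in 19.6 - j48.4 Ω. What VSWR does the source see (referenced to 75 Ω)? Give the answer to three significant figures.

λ = v/f = 0.67·c / 219 MHz = 0.918 m
βl = 2π·l/λ = 2π × 0.411 = 148°
tan(βl) = -0.628
Z_in = Z_0·(Z_L + jZ_0·tanβl)/(Z_0 + jZ_L·tanβl) = 127 − j123 Ω
Γ_s = (Z_in − Z_s)/(Z_in + Z_s) = (52.5 − j123)/(202 − j123), |Γ_s| = 0.566
VSWR = (1 + |Γ_s|)/(1 − |Γ_s|)

VSWR ≈ 3.61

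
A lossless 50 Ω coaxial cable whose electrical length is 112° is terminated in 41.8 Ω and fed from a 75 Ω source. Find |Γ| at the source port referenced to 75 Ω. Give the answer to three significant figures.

|Γ| ≈ 0.151

tan(βl) = -2.48
Z_in = Z_0·(Z_L + jZ_0·tanβl)/(Z_0 + jZ_L·tanβl) = 56.4 − j7.06 Ω
Γ_s = (Z_in − Z_s)/(Z_in + Z_s) = (-18.6 − j7.06)/(131 − j7.06), |Γ_s| = 0.151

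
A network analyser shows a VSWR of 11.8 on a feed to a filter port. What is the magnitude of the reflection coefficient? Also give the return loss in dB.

|Γ| ≈ 0.844; return loss ≈ 1.48 dB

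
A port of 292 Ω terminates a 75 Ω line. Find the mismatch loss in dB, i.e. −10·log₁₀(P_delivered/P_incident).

Γ = (292 − 75)/(292 + 75) = 0.591
|Γ|² = 0.35, so P_del/P_inc = 1 − |Γ|² = 0.65
ML = −10·log₁₀(1 − |Γ|²)

mismatch loss ≈ 1.87 dB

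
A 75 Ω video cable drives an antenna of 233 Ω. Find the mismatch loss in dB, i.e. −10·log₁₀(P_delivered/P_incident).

mismatch loss ≈ 1.33 dB

Γ = (233 − 75)/(233 + 75) = 0.513
|Γ|² = 0.263, so P_del/P_inc = 1 − |Γ|² = 0.737
ML = −10·log₁₀(1 − |Γ|²)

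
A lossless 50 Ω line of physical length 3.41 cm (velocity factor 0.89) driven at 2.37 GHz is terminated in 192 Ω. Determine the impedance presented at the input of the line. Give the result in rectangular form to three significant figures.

λ = v/f = 0.89·c / 2.37 GHz = 0.113 m
βl = 2π·l/λ = 2π × 0.303 = 109°
tan(βl) = tan(109°) = -2.91
Z_in = Z_0·(Z_L + jZ_0·tanβl)/(Z_0 + jZ_L·tanβl)
     = 50·(192 − j145)/(50 − j559)

Z_in ≈ 14.4 + j15.9 Ω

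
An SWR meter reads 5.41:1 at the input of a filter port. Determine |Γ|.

|Γ| ≈ 0.688

|Γ| = (S − 1)/(S + 1) = (5.41 − 1)/(5.41 + 1) = 4.41/6.41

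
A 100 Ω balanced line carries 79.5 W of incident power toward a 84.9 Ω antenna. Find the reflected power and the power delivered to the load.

P_reflected ≈ 0.53 W; P_delivered ≈ 79 W

Γ = (84.9 − 100)/(84.9 + 100) = -0.0817
|Γ|² = 0.00667
P_refl = |Γ|²·P_inc = 0.53 W, P_del = (1 − |Γ|²)·P_inc = 79 W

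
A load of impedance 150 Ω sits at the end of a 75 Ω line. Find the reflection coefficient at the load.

Γ = 0.333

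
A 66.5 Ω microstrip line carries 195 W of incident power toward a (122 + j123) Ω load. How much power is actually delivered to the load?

P_delivered ≈ 125 W

|Γ| = |(55.5 + j123)/(188.5 + j123)| = 0.6
|Γ|² = 0.359
P_refl = |Γ|²·P_inc = 70.1 W, P_del = (1 − |Γ|²)·P_inc = 125 W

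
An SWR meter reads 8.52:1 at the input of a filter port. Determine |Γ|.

|Γ| ≈ 0.79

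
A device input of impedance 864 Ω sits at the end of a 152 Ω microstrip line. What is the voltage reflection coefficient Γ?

Γ = 0.701

Γ = (Z_L − Z_0)/(Z_L + Z_0) = (864 − 152)/(864 + 152) = 712/1016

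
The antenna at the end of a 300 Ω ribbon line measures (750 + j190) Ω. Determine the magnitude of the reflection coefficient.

|Γ| ≈ 0.458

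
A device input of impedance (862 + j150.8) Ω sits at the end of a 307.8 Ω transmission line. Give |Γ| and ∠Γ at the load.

Γ ≈ 0.487 ∠ 7.88°

Γ = (Z_L − Z_0)/(Z_L + Z_0) = (554.2 + j150.8)/(1170 + j150.8)
|Γ| = 574/1180 = 0.487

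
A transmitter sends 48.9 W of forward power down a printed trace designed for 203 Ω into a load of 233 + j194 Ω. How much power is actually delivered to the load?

P_delivered ≈ 40.6 W

|Γ| = |(30 + j194)/(436 + j194)| = 0.411
|Γ|² = 0.169
P_refl = |Γ|²·P_inc = 8.27 W, P_del = (1 − |Γ|²)·P_inc = 40.6 W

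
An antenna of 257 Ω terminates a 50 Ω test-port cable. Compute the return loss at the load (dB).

Γ = (257 − 50)/(257 + 50) = 0.674
RL = −20·log₁₀|Γ| = −20·log₁₀(0.674)

RL ≈ 3.42 dB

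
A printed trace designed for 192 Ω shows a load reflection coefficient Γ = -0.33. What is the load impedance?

Z_L ≈ 96.7 Ω

Z_L = Z_0·(1 + Γ)/(1 − Γ) = 192·(0.67)/(1.33)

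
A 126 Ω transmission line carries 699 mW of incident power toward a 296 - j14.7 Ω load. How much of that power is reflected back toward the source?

|Γ| = |(170 − j14.7)/(422 − j14.7)| = 0.404
|Γ|² = 0.163
P_refl = |Γ|²·P_inc = 114 mW, P_del = (1 − |Γ|²)·P_inc = 585 mW

P_reflected ≈ 114 mW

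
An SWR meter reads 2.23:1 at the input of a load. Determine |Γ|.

|Γ| ≈ 0.381

|Γ| = (S − 1)/(S + 1) = (2.23 − 1)/(2.23 + 1) = 1.23/3.23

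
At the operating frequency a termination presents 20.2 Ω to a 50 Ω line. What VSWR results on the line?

Γ = (20.2 − 50)/(20.2 + 50) = -0.425
VSWR = (1 + 0.425)/(1 − 0.425)

VSWR ≈ 2.48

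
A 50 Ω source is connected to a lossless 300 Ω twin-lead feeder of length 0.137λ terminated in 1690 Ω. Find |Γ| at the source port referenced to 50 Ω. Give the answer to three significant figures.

βl = 2π × 0.137 = 49.3°
tan(βl) = 1.16
Z_in = Z_0·(Z_L + jZ_0·tanβl)/(Z_0 + jZ_L·tanβl) = 90.5 − j244 Ω
Γ_s = (Z_in − Z_s)/(Z_in + Z_s) = (40.5 − j244)/(140 − j244), |Γ_s| = 0.879

|Γ| ≈ 0.879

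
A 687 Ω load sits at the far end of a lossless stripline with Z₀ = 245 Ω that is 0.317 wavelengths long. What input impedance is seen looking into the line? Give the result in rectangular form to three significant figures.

βl = 2π × 0.317 = 114°
tan(βl) = tan(114°) = -2.23
Z_in = Z_0·(Z_L + jZ_0·tanβl)/(Z_0 + jZ_L·tanβl)
     = 245·(687 − j547)/(245 − j1530)

Z_in ≈ 102 + j93.4 Ω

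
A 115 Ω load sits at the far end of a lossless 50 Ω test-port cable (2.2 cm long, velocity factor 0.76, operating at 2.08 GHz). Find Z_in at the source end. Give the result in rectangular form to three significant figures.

Z_in ≈ 23.5 − j12.7 Ω

λ = v/f = 0.76·c / 2.08 GHz = 0.11 m
βl = 2π·l/λ = 2π × 0.201 = 72.3°
tan(βl) = tan(72.3°) = 3.12
Z_in = Z_0·(Z_L + jZ_0·tanβl)/(Z_0 + jZ_L·tanβl)
     = 50·(115 + j156)/(50 + j359)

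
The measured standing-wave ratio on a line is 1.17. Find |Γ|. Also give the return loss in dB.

|Γ| = (S − 1)/(S + 1) = (1.17 − 1)/(1.17 + 1) = 0.17/2.17
RL = −20·log₁₀|Γ| = −20·log₁₀(0.0783)

|Γ| ≈ 0.0783; return loss ≈ 22.1 dB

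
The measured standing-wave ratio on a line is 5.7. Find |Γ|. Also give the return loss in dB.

|Γ| = (S − 1)/(S + 1) = (5.7 − 1)/(5.7 + 1) = 4.7/6.7
RL = −20·log₁₀|Γ| = −20·log₁₀(0.701)

|Γ| ≈ 0.701; return loss ≈ 3.08 dB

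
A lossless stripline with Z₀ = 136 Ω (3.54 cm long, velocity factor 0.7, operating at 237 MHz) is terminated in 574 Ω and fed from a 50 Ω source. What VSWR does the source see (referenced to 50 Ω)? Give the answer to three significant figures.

VSWR ≈ 10.9

λ = v/f = 0.7·c / 237 MHz = 0.886 m
βl = 2π·l/λ = 2π × 0.04 = 14.4°
tan(βl) = 0.256
Z_in = Z_0·(Z_L + jZ_0·tanβl)/(Z_0 + jZ_L·tanβl) = 282 − j270 Ω
Γ_s = (Z_in − Z_s)/(Z_in + Z_s) = (232 − j270)/(332 − j270), |Γ_s| = 0.832
VSWR = (1 + |Γ_s|)/(1 − |Γ_s|)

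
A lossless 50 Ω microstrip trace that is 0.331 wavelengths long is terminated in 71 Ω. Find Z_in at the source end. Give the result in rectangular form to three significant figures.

Z_in ≈ 40 + j12.2 Ω

βl = 2π × 0.331 = 119°
tan(βl) = tan(119°) = -1.79
Z_in = Z_0·(Z_L + jZ_0·tanβl)/(Z_0 + jZ_L·tanβl)
     = 50·(71 − j89.6)/(50 − j127)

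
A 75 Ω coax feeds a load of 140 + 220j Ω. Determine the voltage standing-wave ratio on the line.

Γ = (Z_L − Z_0)/(Z_L + Z_0) = (65 + j220)/(215 + j220)
|Γ| = 229/308 = 0.746
VSWR = (1 + |Γ|)/(1 − |Γ|) = 1.75/0.254

VSWR ≈ 6.87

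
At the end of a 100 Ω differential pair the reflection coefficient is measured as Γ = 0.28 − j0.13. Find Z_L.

Z_L ≈ 169 − j48.6 Ω

Z_L = Z_0·(1 + Γ)/(1 − Γ) = 100·(1.28 − j0.13)/(0.72 + j0.13)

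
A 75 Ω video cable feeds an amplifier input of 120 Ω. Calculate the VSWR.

VSWR ≈ 1.6

Γ = (120 − 75)/(120 + 75) = 0.231
VSWR = (1 + 0.231)/(1 − 0.231)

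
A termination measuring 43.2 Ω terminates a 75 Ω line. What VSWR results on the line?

For a purely resistive load, VSWR = R_L/Z_0 or Z_0/R_L (whichever > 1) = 75/43.2

VSWR ≈ 1.74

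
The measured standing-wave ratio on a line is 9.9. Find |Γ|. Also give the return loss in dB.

|Γ| = (S − 1)/(S + 1) = (9.9 − 1)/(9.9 + 1) = 8.9/10.9
RL = −20·log₁₀|Γ| = −20·log₁₀(0.817)

|Γ| ≈ 0.817; return loss ≈ 1.76 dB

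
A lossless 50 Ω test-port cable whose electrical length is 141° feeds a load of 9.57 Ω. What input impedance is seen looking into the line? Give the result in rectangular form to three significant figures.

tan(βl) = tan(141°) = -0.81
Z_in = Z_0·(Z_L + jZ_0·tanβl)/(Z_0 + jZ_L·tanβl)
     = 50·(9.57 − j40.5)/(50 − j7.75)

Z_in ≈ 15.5 − j38.1 Ω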